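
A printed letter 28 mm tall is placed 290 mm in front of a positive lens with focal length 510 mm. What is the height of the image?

1/d_i = 1/f − 1/d_o = 1/(510.0) − 1/(290) = -0.001487, so d_i = -672.3 mm.
m = −d_i/d_o = +2.318.
|h_i| = |m|·h_o = 2.318 × 28 = 64.9 mm. The image is virtual, upright and enlarged, on the same side as the object.

64.9 mm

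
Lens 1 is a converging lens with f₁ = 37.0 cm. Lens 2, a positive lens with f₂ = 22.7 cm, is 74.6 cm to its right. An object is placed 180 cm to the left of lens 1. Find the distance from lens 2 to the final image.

Lens 1: 1/d_i1 = 1/f₁ − 1/d_o1 = 1/(37.0) − 1/(180) = 0.02147, so d_i1 = 46.57 cm.
The intermediate image is 46.57 cm to the right of lens 1, which is 74.6 − (46.57) = 28.03 cm to the left of lens 2, so d_o2 = +28.03 cm.
Lens 2: 1/d_i2 = 1/f₂ − 1/d_o2 = 1/(22.7) − 1/(28.03) = 0.008377, so d_i2 = 119 cm.
The final image is real, 119 cm to the right of lens 2 (overall magnification ≈ 1.1).

119 cm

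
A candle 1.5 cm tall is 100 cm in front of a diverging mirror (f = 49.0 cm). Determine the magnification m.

For a diverging mirror, f = -49.0 cm.
1/d_i = 1/f − 1/d_o = 1/(-49.00) − 1/(100) = -0.03041, so d_i = -32.89 cm.
m = −d_i/d_o = −(-32.89)/(100) = +0.329.
The image is virtual, upright and reduced, behind the mirror.

m = +0.329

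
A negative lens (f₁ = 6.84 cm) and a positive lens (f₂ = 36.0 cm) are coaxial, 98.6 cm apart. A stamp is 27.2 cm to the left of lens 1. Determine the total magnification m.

m = -0.106

f₁ = −6.84 cm (diverging).
Lens 1: 1/d_i1 = 1/(-6.84) − 1/(27.2) = -0.1830, so d_i1 = -5.466 cm; m₁ = −d_i1/d_o1 = +0.2010.
d_o2 = 98.6 − (-5.466) = 104.1 cm.
Lens 2: 1/d_i2 = 1/(36.0) − 1/(104.1) = 0.01817, so d_i2 = 55.03 cm; m₂ = −d_i2/d_o2 = -0.5286.
m = m₁·m₂ = (+0.2010)(-0.5286) = -0.106.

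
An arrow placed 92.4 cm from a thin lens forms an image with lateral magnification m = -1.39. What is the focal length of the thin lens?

f = 53.7 cm (converging)

m = −d_i/d_o ⇒ d_i = −m·d_o = −(-1.39)·(92.4) = 128.4 cm.
1/f = 1/d_o + 1/d_i = 1/(92.4) + 1/(128.4) = 0.01861, so f = 53.7 cm.
Since f is positive, the thin lens is converging.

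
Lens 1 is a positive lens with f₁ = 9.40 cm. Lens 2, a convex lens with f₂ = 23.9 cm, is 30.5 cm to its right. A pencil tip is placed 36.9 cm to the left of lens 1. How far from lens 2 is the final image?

71.1 cm

Lens 1: 1/d_i1 = 1/f₁ − 1/d_o1 = 1/(9.40) − 1/(36.9) = 0.07928, so d_i1 = 12.61 cm.
The intermediate image is 12.61 cm to the right of lens 1, which is 30.5 − (12.61) = 17.89 cm to the left of lens 2, so d_o2 = +17.89 cm.
Lens 2: 1/d_i2 = 1/f₂ − 1/d_o2 = 1/(23.9) − 1/(17.89) = -0.01406, so d_i2 = -71.1 cm.
The final image is virtual, 71.1 cm to the left of lens 2 (overall magnification ≈ -1.4).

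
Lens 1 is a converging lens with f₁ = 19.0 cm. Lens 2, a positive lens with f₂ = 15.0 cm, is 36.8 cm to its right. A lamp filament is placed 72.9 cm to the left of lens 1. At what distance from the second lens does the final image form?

Lens 1: 1/d_i1 = 1/f₁ − 1/d_o1 = 1/(19.0) − 1/(72.9) = 0.03891, so d_i1 = 25.70 cm.
The intermediate image is 25.70 cm to the right of lens 1, which is 36.8 − (25.70) = 11.10 cm to the left of lens 2, so d_o2 = +11.10 cm.
Lens 2: 1/d_i2 = 1/f₂ − 1/d_o2 = 1/(15.0) − 1/(11.10) = -0.02342, so d_i2 = -42.7 cm.
The final image is virtual, 42.7 cm to the left of lens 2 (overall magnification ≈ -1.4).

42.7 cm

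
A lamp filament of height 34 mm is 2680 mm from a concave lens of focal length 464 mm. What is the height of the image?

5.02 mm

For a concave lens, f = -464 mm.
1/d_i = 1/f − 1/d_o = 1/(-464.0) − 1/(2680) = -0.002528, so d_i = -395.5 mm.
m = −d_i/d_o = +0.1476.
|h_i| = |m|·h_o = 0.1476 × 34 = 5.02 mm. The image is virtual, upright and reduced, on the same side as the object.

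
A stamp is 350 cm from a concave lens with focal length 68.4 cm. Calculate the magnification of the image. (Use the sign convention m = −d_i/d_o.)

m = +0.163

For a concave lens, f = -68.4 cm.
1/d_i = 1/f − 1/d_o = 1/(-68.40) − 1/(350) = -0.01748, so d_i = -57.22 cm.
m = −d_i/d_o = −(-57.22)/(350) = +0.163.
The image is virtual, upright and reduced, on the same side as the object.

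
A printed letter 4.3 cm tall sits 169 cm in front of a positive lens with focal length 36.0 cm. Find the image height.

1/d_i = 1/f − 1/d_o = 1/(36.00) − 1/(169) = 0.02186, so d_i = 45.74 cm.
m = −d_i/d_o = -0.2707.
|h_i| = |m|·h_o = 0.2707 × 4.3 = 1.16 cm. The image is real, inverted and reduced, on the far side of the lens.

1.16 cm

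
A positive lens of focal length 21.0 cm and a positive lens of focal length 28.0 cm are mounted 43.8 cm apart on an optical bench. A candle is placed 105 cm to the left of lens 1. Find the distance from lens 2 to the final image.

47.0 cm

Lens 1: 1/d_i1 = 1/f₁ − 1/d_o1 = 1/(21.0) − 1/(105) = 0.03810, so d_i1 = 26.25 cm.
The intermediate image is 26.25 cm to the right of lens 1, which is 43.8 − (26.25) = 17.55 cm to the left of lens 2, so d_o2 = +17.55 cm.
Lens 2: 1/d_i2 = 1/f₂ − 1/d_o2 = 1/(28.0) − 1/(17.55) = -0.02127, so d_i2 = -47.0 cm.
The final image is virtual, 47.0 cm to the left of lens 2 (overall magnification ≈ -0.67).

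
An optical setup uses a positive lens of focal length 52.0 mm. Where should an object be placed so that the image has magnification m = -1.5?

86.7 mm

m = −d_i/d_o ⇒ d_i = −m·d_o.
1/f = 1/d_o + 1/d_i = 1/d_o − 1/(m·d_o) = (1 − 1/m)/d_o, so d_o = f(1 − 1/m) = (52.00)(1 − 1/(-1.5)) = 86.7 mm.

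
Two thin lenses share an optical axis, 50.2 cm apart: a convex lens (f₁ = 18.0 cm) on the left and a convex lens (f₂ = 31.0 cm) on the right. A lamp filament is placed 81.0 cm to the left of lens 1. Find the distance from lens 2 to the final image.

213 cm

Lens 1: 1/d_i1 = 1/f₁ − 1/d_o1 = 1/(18.0) − 1/(81.0) = 0.04321, so d_i1 = 23.14 cm.
The intermediate image is 23.14 cm to the right of lens 1, which is 50.2 − (23.14) = 27.06 cm to the left of lens 2, so d_o2 = +27.06 cm.
Lens 2: 1/d_i2 = 1/f₂ − 1/d_o2 = 1/(31.0) − 1/(27.06) = -0.004697, so d_i2 = -213 cm.
The final image is virtual, 213 cm to the left of lens 2 (overall magnification ≈ -2.2).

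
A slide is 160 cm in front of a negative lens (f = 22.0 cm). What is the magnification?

m = +0.121

For a negative lens, f = -22.0 cm.
1/d_i = 1/f − 1/d_o = 1/(-22.00) − 1/(160) = -0.05170, so d_i = -19.34 cm.
m = −d_i/d_o = −(-19.34)/(160) = +0.121.
The image is virtual, upright and reduced, on the same side as the object.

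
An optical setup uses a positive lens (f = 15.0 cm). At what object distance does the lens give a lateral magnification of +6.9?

m = −d_i/d_o ⇒ d_i = −m·d_o.
1/f = 1/d_o + 1/d_i = 1/d_o − 1/(m·d_o) = (1 − 1/m)/d_o, so d_o = f(1 − 1/m) = (15.00)(1 − 1/(+6.9)) = 12.8 cm.

12.8 cm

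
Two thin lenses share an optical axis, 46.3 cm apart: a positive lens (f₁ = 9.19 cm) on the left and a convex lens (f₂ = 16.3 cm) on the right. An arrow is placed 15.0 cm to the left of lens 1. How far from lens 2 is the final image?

Lens 1: 1/d_i1 = 1/f₁ − 1/d_o1 = 1/(9.19) − 1/(15.0) = 0.04215, so d_i1 = 23.73 cm.
The intermediate image is 23.73 cm to the right of lens 1, which is 46.3 − (23.73) = 22.57 cm to the left of lens 2, so d_o2 = +22.57 cm.
Lens 2: 1/d_i2 = 1/f₂ − 1/d_o2 = 1/(16.3) − 1/(22.57) = 0.01704, so d_i2 = 58.7 cm.
The final image is real, 58.7 cm to the right of lens 2 (overall magnification ≈ 4.1).

58.7 cm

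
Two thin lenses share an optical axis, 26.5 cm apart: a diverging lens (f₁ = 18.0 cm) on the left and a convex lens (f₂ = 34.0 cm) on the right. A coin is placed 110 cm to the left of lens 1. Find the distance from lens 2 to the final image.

179 cm

Lens 1 is diverging, so f₁ = −18.0 cm.
Lens 1: 1/d_i1 = 1/f₁ − 1/d_o1 = 1/(-18.0) − 1/(110) = -0.06465, so d_i1 = -15.47 cm.
The intermediate image is 15.47 cm to the left of lens 1 (virtual), which is 26.5 − (-15.47) = 41.97 cm to the left of lens 2, so d_o2 = +41.97 cm.
Lens 2: 1/d_i2 = 1/f₂ − 1/d_o2 = 1/(34.0) − 1/(41.97) = 0.005585, so d_i2 = 179 cm.
The final image is real, 179 cm to the right of lens 2 (overall magnification ≈ -0.60).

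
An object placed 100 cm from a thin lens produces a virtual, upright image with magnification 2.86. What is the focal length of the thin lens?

f = 154 cm (converging)

m = −d_i/d_o ⇒ d_i = −m·d_o = −(+2.86)·(100) = -286.0 cm.
1/f = 1/d_o + 1/d_i = 1/(100) + 1/(-286.0) = 0.006503, so f = 154 cm.
Since f is positive, the thin lens is converging.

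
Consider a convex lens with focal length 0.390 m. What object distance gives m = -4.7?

0.473 m

m = −d_i/d_o ⇒ d_i = −m·d_o.
1/f = 1/d_o + 1/d_i = 1/d_o − 1/(m·d_o) = (1 − 1/m)/d_o, so d_o = f(1 − 1/m) = (0.3900)(1 − 1/(-4.7)) = 0.473 m.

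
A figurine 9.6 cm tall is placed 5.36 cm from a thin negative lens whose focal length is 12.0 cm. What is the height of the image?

6.64 cm

For a negative lens, f = -12.0 cm.
1/d_i = 1/f − 1/d_o = 1/(-12.00) − 1/(5.36) = -0.2699, so d_i = -3.705 cm.
m = −d_i/d_o = +0.6912.
|h_i| = |m|·h_o = 0.6912 × 9.6 = 6.64 cm. The image is virtual, upright and reduced, on the same side as the object.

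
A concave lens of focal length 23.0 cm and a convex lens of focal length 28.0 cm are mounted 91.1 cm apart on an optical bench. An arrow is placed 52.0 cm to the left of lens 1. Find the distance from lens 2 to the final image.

37.9 cm

Lens 1 is diverging, so f₁ = −23.0 cm.
Lens 1: 1/d_i1 = 1/f₁ − 1/d_o1 = 1/(-23.0) − 1/(52.0) = -0.06271, so d_i1 = -15.95 cm.
The intermediate image is 15.95 cm to the left of lens 1 (virtual), which is 91.1 − (-15.95) = 107.0 cm to the left of lens 2, so d_o2 = +107.0 cm.
Lens 2: 1/d_i2 = 1/f₂ − 1/d_o2 = 1/(28.0) − 1/(107.0) = 0.02637, so d_i2 = 37.9 cm.
The final image is real, 37.9 cm to the right of lens 2 (overall magnification ≈ -0.11).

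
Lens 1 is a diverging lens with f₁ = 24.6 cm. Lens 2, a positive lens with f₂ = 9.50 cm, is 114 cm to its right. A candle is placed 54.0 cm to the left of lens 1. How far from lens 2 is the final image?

Lens 1 is diverging, so f₁ = −24.6 cm.
Lens 1: 1/d_i1 = 1/f₁ − 1/d_o1 = 1/(-24.6) − 1/(54.0) = -0.05917, so d_i1 = -16.90 cm.
The intermediate image is 16.90 cm to the left of lens 1 (virtual), which is 114 − (-16.90) = 130.9 cm to the left of lens 2, so d_o2 = +130.9 cm.
Lens 2: 1/d_i2 = 1/f₂ − 1/d_o2 = 1/(9.50) − 1/(130.9) = 0.09762, so d_i2 = 10.2 cm.
The final image is real, 10.2 cm to the right of lens 2 (overall magnification ≈ -0.024).

10.2 cm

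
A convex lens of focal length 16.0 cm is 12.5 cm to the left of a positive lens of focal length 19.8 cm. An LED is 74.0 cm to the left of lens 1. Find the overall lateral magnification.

m = -0.197

Lens 1: 1/d_i1 = 1/(16.0) − 1/(74.0) = 0.04899, so d_i1 = 20.41 cm; m₁ = −d_i1/d_o1 = -0.2758.
d_o2 = 12.5 − (20.41) = -7.910 cm (virtual object).
Lens 2: 1/d_i2 = 1/(19.8) − 1/(-7.910) = 0.1769, so d_i2 = 5.652 cm; m₂ = −d_i2/d_o2 = +0.7145.
m = m₁·m₂ = (-0.2758)(+0.7145) = -0.197.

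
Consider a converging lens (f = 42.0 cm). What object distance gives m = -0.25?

210 cm

m = −d_i/d_o ⇒ d_i = −m·d_o.
1/f = 1/d_o + 1/d_i = 1/d_o − 1/(m·d_o) = (1 − 1/m)/d_o, so d_o = f(1 − 1/m) = (42.00)(1 − 1/(-0.25)) = 210 cm.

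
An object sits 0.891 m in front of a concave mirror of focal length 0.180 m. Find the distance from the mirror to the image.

Mirror equation: 1/d_i = 1/f − 1/d_o = 1/(0.1800) − 1/(0.891) = 5.556 − 1.122 = 4.433, so d_i = 0.226 m.
The image is real, inverted and reduced, in front of the mirror.

0.226 m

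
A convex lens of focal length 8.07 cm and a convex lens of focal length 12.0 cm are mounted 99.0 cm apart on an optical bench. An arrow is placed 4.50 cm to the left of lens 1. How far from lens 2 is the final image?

13.5 cm

Lens 1: 1/d_i1 = 1/f₁ − 1/d_o1 = 1/(8.07) − 1/(4.50) = -0.09831, so d_i1 = -10.17 cm.
The intermediate image is 10.17 cm to the left of lens 1 (virtual), which is 99.0 − (-10.17) = 109.2 cm to the left of lens 2, so d_o2 = +109.2 cm.
Lens 2: 1/d_i2 = 1/f₂ − 1/d_o2 = 1/(12.0) − 1/(109.2) = 0.07418, so d_i2 = 13.5 cm.
The final image is real, 13.5 cm to the right of lens 2 (overall magnification ≈ -0.28).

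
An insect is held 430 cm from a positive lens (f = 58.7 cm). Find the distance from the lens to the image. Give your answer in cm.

Thin-lens equation: 1/q = 1/f − 1/p = 1/(58.70) − 1/(430) = 0.01704 − 0.002326 = 0.01471, so q = 68.0 cm.
The image is real, inverted and reduced, on the far side of the lens.

68.0 cm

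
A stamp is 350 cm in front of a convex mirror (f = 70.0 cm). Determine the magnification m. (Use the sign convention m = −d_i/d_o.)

m = +0.167

For a convex mirror, f = -70.0 cm.
1/d_i = 1/f − 1/d_o = 1/(-70.00) − 1/(350) = -0.01714, so d_i = -58.33 cm.
m = −d_i/d_o = −(-58.33)/(350) = +0.167.
The image is virtual, upright and reduced, behind the mirror.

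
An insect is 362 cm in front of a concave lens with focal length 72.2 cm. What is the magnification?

For a concave lens, f = -72.2 cm.
1/d_i = 1/f − 1/d_o = 1/(-72.20) − 1/(362) = -0.01661, so d_i = -60.19 cm.
m = −d_i/d_o = −(-60.19)/(362) = +0.166.
The image is virtual, upright and reduced, on the same side as the object.

m = +0.166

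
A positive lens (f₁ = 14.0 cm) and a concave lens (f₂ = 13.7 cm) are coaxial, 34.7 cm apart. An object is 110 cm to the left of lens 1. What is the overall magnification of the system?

Lens 1: 1/d_i1 = 1/(14.0) − 1/(110) = 0.06234, so d_i1 = 16.04 cm; m₁ = −d_i1/d_o1 = -0.1458.
d_o2 = 34.7 − (16.04) = 18.66 cm.
f₂ = −13.7 cm (diverging).
Lens 2: 1/d_i2 = 1/(-13.7) − 1/(18.66) = -0.1266, so d_i2 = -7.900 cm; m₂ = −d_i2/d_o2 = +0.4234.
m = m₁·m₂ = (-0.1458)(+0.4234) = -0.0617.

m = -0.0617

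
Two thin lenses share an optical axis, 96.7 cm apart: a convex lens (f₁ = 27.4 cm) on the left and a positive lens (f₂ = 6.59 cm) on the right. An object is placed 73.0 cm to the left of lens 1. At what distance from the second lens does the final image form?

7.53 cm

Lens 1: 1/d_i1 = 1/f₁ − 1/d_o1 = 1/(27.4) − 1/(73.0) = 0.02280, so d_i1 = 43.86 cm.
The intermediate image is 43.86 cm to the right of lens 1, which is 96.7 − (43.86) = 52.84 cm to the left of lens 2, so d_o2 = +52.84 cm.
Lens 2: 1/d_i2 = 1/f₂ − 1/d_o2 = 1/(6.59) − 1/(52.84) = 0.1328, so d_i2 = 7.53 cm.
The final image is real, 7.53 cm to the right of lens 2 (overall magnification ≈ 0.086).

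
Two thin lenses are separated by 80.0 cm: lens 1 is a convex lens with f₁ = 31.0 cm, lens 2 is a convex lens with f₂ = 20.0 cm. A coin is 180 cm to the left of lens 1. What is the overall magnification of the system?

Lens 1: 1/d_i1 = 1/(31.0) − 1/(180) = 0.02670, so d_i1 = 37.45 cm; m₁ = −d_i1/d_o1 = -0.2081.
d_o2 = 80.0 − (37.45) = 42.55 cm.
Lens 2: 1/d_i2 = 1/(20.0) − 1/(42.55) = 0.02650, so d_i2 = 37.74 cm; m₂ = −d_i2/d_o2 = -0.8869.
m = m₁·m₂ = (-0.2081)(-0.8869) = +0.185.

m = +0.185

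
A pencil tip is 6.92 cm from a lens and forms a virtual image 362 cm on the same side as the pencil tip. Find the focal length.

f = 7.05 cm (converging)

Virtual image ⇒ d_i = −362 cm.
1/f = 1/d_o + 1/d_i = 1/(6.92) + 1/(-362) = 0.1417, so f = 7.05 cm.
Since f is positive, the lens is converging.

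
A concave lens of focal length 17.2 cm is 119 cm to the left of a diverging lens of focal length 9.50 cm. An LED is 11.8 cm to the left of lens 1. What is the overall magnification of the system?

f₁ = −17.2 cm (diverging).
Lens 1: 1/d_i1 = 1/(-17.2) − 1/(11.8) = -0.1429, so d_i1 = -6.999 cm; m₁ = −d_i1/d_o1 = +0.5931.
d_o2 = 119 − (-6.999) = 126.0 cm.
f₂ = −9.50 cm (diverging).
Lens 2: 1/d_i2 = 1/(-9.50) − 1/(126.0) = -0.1132, so d_i2 = -8.834 cm; m₂ = −d_i2/d_o2 = +0.07011.
m = m₁·m₂ = (+0.5931)(+0.07011) = +0.0416.

m = +0.0416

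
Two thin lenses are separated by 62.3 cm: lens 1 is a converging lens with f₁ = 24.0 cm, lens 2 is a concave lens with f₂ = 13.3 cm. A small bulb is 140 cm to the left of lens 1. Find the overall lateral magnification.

m = -0.0590

Lens 1: 1/d_i1 = 1/(24.0) − 1/(140) = 0.03452, so d_i1 = 28.97 cm; m₁ = −d_i1/d_o1 = -0.2069.
d_o2 = 62.3 − (28.97) = 33.33 cm.
f₂ = −13.3 cm (diverging).
Lens 2: 1/d_i2 = 1/(-13.3) − 1/(33.33) = -0.1052, so d_i2 = -9.507 cm; m₂ = −d_i2/d_o2 = +0.2852.
m = m₁·m₂ = (-0.2069)(+0.2852) = -0.0590.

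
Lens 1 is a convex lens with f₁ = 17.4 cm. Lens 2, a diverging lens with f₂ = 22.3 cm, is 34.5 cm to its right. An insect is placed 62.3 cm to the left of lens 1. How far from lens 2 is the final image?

Lens 1: 1/d_i1 = 1/f₁ − 1/d_o1 = 1/(17.4) − 1/(62.3) = 0.04142, so d_i1 = 24.14 cm.
The intermediate image is 24.14 cm to the right of lens 1, which is 34.5 − (24.14) = 10.36 cm to the left of lens 2, so d_o2 = +10.36 cm.
Lens 2 is diverging, so f₂ = −22.3 cm.
Lens 2: 1/d_i2 = 1/f₂ − 1/d_o2 = 1/(-22.3) − 1/(10.36) = -0.1414, so d_i2 = -7.07 cm.
The final image is virtual, 7.07 cm to the left of lens 2 (overall magnification ≈ -0.26).

7.07 cm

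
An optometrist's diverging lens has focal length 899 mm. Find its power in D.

For a diverging lens, f = −899 mm.
f = -89.9 cm = -0.899 m.
P = 1/f = 1/(-0.899 m) = -1.11 D.

P = -1.11 D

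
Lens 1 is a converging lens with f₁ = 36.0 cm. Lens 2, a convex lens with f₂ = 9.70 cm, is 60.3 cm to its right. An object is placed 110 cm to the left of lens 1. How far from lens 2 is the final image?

22.6 cm

Lens 1: 1/d_i1 = 1/f₁ − 1/d_o1 = 1/(36.0) − 1/(110) = 0.01869, so d_i1 = 53.51 cm.
The intermediate image is 53.51 cm to the right of lens 1, which is 60.3 − (53.51) = 6.790 cm to the left of lens 2, so d_o2 = +6.790 cm.
Lens 2: 1/d_i2 = 1/f₂ − 1/d_o2 = 1/(9.70) − 1/(6.790) = -0.04418, so d_i2 = -22.6 cm.
The final image is virtual, 22.6 cm to the left of lens 2 (overall magnification ≈ -1.6).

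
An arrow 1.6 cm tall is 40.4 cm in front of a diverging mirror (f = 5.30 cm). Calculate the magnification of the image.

m = +0.116

For a diverging mirror, f = -5.30 cm.
1/d_i = 1/f − 1/d_o = 1/(-5.300) − 1/(40.4) = -0.2134, so d_i = -4.685 cm.
m = −d_i/d_o = −(-4.685)/(40.4) = +0.116.
The image is virtual, upright and reduced, behind the mirror.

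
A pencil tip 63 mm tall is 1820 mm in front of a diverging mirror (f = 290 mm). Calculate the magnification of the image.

For a diverging mirror, f = -290 mm.
1/d_i = 1/f − 1/d_o = 1/(-290.0) − 1/(1820) = -0.003998, so d_i = -250.1 mm.
m = −d_i/d_o = −(-250.1)/(1820) = +0.137.
The image is virtual, upright and reduced, behind the mirror.

m = +0.137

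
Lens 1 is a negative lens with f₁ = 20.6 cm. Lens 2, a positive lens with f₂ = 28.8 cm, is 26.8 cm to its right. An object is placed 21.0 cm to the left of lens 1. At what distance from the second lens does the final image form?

Lens 1 is diverging, so f₁ = −20.6 cm.
Lens 1: 1/d_i1 = 1/f₁ − 1/d_o1 = 1/(-20.6) − 1/(21.0) = -0.09616, so d_i1 = -10.40 cm.
The intermediate image is 10.40 cm to the left of lens 1 (virtual), which is 26.8 − (-10.40) = 37.20 cm to the left of lens 2, so d_o2 = +37.20 cm.
Lens 2: 1/d_i2 = 1/f₂ − 1/d_o2 = 1/(28.8) − 1/(37.20) = 0.007841, so d_i2 = 128 cm.
The final image is real, 128 cm to the right of lens 2 (overall magnification ≈ -1.7).

128 cm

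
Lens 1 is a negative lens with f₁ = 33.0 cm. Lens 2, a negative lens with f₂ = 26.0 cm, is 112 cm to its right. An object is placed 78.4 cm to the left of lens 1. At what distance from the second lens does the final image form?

21.8 cm

Lens 1 is diverging, so f₁ = −33.0 cm.
Lens 1: 1/d_i1 = 1/f₁ − 1/d_o1 = 1/(-33.0) − 1/(78.4) = -0.04306, so d_i1 = -23.22 cm.
The intermediate image is 23.22 cm to the left of lens 1 (virtual), which is 112 − (-23.22) = 135.2 cm to the left of lens 2, so d_o2 = +135.2 cm.
Lens 2 is diverging, so f₂ = −26.0 cm.
Lens 2: 1/d_i2 = 1/f₂ − 1/d_o2 = 1/(-26.0) − 1/(135.2) = -0.04586, so d_i2 = -21.8 cm.
The final image is virtual, 21.8 cm to the left of lens 2 (overall magnification ≈ 0.048).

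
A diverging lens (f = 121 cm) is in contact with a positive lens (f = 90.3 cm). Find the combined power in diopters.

P₁ = 1/f₁ = 1/(-1.21 m) = -0.8264 D; P₂ = 1/f₂ = 1/(0.903 m) = +1.107 D.
For thin lenses in contact, P = P₁ + P₂ = (-0.8264) + (+1.107) = +0.281 D.

P = +0.281 D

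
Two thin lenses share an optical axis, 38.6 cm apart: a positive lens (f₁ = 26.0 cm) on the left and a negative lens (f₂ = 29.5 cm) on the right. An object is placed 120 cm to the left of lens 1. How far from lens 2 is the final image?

4.57 cm

Lens 1: 1/d_i1 = 1/f₁ − 1/d_o1 = 1/(26.0) − 1/(120) = 0.03013, so d_i1 = 33.19 cm.
The intermediate image is 33.19 cm to the right of lens 1, which is 38.6 − (33.19) = 5.410 cm to the left of lens 2, so d_o2 = +5.410 cm.
Lens 2 is diverging, so f₂ = −29.5 cm.
Lens 2: 1/d_i2 = 1/f₂ − 1/d_o2 = 1/(-29.5) − 1/(5.410) = -0.2187, so d_i2 = -4.57 cm.
The final image is virtual, 4.57 cm to the left of lens 2 (overall magnification ≈ -0.23).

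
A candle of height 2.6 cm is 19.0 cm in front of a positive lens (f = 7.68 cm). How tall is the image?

1/d_i = 1/f − 1/d_o = 1/(7.680) − 1/(19.0) = 0.07758, so d_i = 12.89 cm.
m = −d_i/d_o = -0.6784.
|h_i| = |m|·h_o = 0.6784 × 2.6 = 1.76 cm. The image is real, inverted and reduced, on the far side of the lens.

1.76 cm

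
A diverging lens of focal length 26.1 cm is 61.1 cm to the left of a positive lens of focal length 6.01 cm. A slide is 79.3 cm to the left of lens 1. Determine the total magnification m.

m = -0.0199

f₁ = −26.1 cm (diverging).
Lens 1: 1/d_i1 = 1/(-26.1) − 1/(79.3) = -0.05092, so d_i1 = -19.64 cm; m₁ = −d_i1/d_o1 = +0.2477.
d_o2 = 61.1 − (-19.64) = 80.74 cm.
Lens 2: 1/d_i2 = 1/(6.01) − 1/(80.74) = 0.1540, so d_i2 = 6.493 cm; m₂ = −d_i2/d_o2 = -0.08042.
m = m₁·m₂ = (+0.2477)(-0.08042) = -0.0199.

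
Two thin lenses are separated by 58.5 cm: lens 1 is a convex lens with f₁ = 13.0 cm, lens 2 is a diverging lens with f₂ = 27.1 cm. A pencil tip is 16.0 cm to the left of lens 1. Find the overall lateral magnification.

Lens 1: 1/d_i1 = 1/(13.0) − 1/(16.0) = 0.01442, so d_i1 = 69.33 cm; m₁ = −d_i1/d_o1 = -4.333.
d_o2 = 58.5 − (69.33) = -10.83 cm (virtual object).
f₂ = −27.1 cm (diverging).
Lens 2: 1/d_i2 = 1/(-27.1) − 1/(-10.83) = 0.05544, so d_i2 = 18.04 cm; m₂ = −d_i2/d_o2 = +1.666.
m = m₁·m₂ = (-4.333)(+1.666) = -7.22.

m = -7.22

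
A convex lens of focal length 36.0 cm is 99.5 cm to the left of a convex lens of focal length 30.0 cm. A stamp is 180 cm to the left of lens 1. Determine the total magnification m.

m = +0.306

Lens 1: 1/d_i1 = 1/(36.0) − 1/(180) = 0.02222, so d_i1 = 45.00 cm; m₁ = −d_i1/d_o1 = -0.2500.
d_o2 = 99.5 − (45.00) = 54.50 cm.
Lens 2: 1/d_i2 = 1/(30.0) − 1/(54.50) = 0.01498, so d_i2 = 66.73 cm; m₂ = −d_i2/d_o2 = -1.224.
m = m₁·m₂ = (-0.2500)(-1.224) = +0.306.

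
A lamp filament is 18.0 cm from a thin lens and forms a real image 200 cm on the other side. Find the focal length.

Real image ⇒ d_i = +200 cm.
1/f = 1/d_o + 1/d_i = 1/(18.0) + 1/(200) = 0.06056, so f = 16.5 cm.
Since f is positive, the thin lens is converging.

f = 16.5 cm (converging)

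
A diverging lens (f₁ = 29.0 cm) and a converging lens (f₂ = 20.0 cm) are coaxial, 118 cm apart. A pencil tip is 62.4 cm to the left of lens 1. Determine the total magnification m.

f₁ = −29.0 cm (diverging).
Lens 1: 1/d_i1 = 1/(-29.0) − 1/(62.4) = -0.05051, so d_i1 = -19.80 cm; m₁ = −d_i1/d_o1 = +0.3173.
d_o2 = 118 − (-19.80) = 137.8 cm.
Lens 2: 1/d_i2 = 1/(20.0) − 1/(137.8) = 0.04274, so d_i2 = 23.40 cm; m₂ = −d_i2/d_o2 = -0.1698.
m = m₁·m₂ = (+0.3173)(-0.1698) = -0.0539.

m = -0.0539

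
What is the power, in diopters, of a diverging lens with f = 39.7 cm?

For a diverging lens, f = −39.7 cm.
f = -39.7 cm = -0.397 m.
P = 1/f = 1/(-0.397 m) = -2.52 D.

P = -2.52 D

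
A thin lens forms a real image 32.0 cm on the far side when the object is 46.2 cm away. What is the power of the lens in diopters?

P = +5.29 D

d_i = +32.0 cm.
1/f = 1/d_o + 1/d_i = 1/(46.2) + 1/(32.0) = 0.05290 cm⁻¹.
f = 18.91 cm = 0.1891 m, so P = 1/f = +5.29 D.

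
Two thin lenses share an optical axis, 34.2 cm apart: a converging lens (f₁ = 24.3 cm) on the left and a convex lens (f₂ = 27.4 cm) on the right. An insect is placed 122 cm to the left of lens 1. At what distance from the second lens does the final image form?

Lens 1: 1/d_i1 = 1/f₁ − 1/d_o1 = 1/(24.3) − 1/(122) = 0.03296, so d_i1 = 30.34 cm.
The intermediate image is 30.34 cm to the right of lens 1, which is 34.2 − (30.34) = 3.860 cm to the left of lens 2, so d_o2 = +3.860 cm.
Lens 2: 1/d_i2 = 1/f₂ − 1/d_o2 = 1/(27.4) − 1/(3.860) = -0.2226, so d_i2 = -4.49 cm.
The final image is virtual, 4.49 cm to the left of lens 2 (overall magnification ≈ -0.29).

4.49 cm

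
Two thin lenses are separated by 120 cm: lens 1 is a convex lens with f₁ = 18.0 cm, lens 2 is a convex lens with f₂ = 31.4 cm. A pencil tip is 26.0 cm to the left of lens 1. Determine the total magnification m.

Lens 1: 1/d_i1 = 1/(18.0) − 1/(26.0) = 0.01709, so d_i1 = 58.50 cm; m₁ = −d_i1/d_o1 = -2.250.
d_o2 = 120 − (58.50) = 61.50 cm.
Lens 2: 1/d_i2 = 1/(31.4) − 1/(61.50) = 0.01559, so d_i2 = 64.16 cm; m₂ = −d_i2/d_o2 = -1.043.
m = m₁·m₂ = (-2.250)(-1.043) = +2.35.

m = +2.35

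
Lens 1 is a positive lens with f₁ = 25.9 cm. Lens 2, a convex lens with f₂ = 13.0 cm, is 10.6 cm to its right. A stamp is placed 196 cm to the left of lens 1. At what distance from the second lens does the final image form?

Lens 1: 1/d_i1 = 1/f₁ − 1/d_o1 = 1/(25.9) − 1/(196) = 0.03351, so d_i1 = 29.84 cm.
The intermediate image is 29.84 cm to the right of lens 1, which lies 19.24 cm to the right of lens 2 — a virtual object — so d_o2 = −19.24 cm.
Lens 2: 1/d_i2 = 1/f₂ − 1/d_o2 = 1/(13.0) − 1/(-19.24) = 0.1289, so d_i2 = 7.76 cm.
The final image is real, 7.76 cm to the right of lens 2 (overall magnification ≈ -0.061).

7.76 cm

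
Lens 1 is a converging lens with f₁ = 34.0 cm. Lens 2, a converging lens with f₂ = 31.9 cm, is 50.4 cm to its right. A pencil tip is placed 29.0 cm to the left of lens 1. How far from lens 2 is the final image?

Lens 1: 1/d_i1 = 1/f₁ − 1/d_o1 = 1/(34.0) − 1/(29.0) = -0.005071, so d_i1 = -197.2 cm.
The intermediate image is 197.2 cm to the left of lens 1 (virtual), which is 50.4 − (-197.2) = 247.6 cm to the left of lens 2, so d_o2 = +247.6 cm.
Lens 2: 1/d_i2 = 1/f₂ − 1/d_o2 = 1/(31.9) − 1/(247.6) = 0.02731, so d_i2 = 36.6 cm.
The final image is real, 36.6 cm to the right of lens 2 (overall magnification ≈ -1.0).

36.6 cm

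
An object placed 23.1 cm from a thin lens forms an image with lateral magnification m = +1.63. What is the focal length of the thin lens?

f = 59.8 cm (converging)

m = −d_i/d_o ⇒ d_i = −m·d_o = −(+1.63)·(23.1) = -37.65 cm.
1/f = 1/d_o + 1/d_i = 1/(23.1) + 1/(-37.65) = 0.01673, so f = 59.8 cm.
Since f is positive, the thin lens is converging.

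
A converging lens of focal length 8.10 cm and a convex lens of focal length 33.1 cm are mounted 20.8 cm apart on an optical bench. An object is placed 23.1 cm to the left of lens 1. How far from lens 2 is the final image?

11.1 cm

Lens 1: 1/d_i1 = 1/f₁ − 1/d_o1 = 1/(8.10) − 1/(23.1) = 0.08017, so d_i1 = 12.47 cm.
The intermediate image is 12.47 cm to the right of lens 1, which is 20.8 − (12.47) = 8.330 cm to the left of lens 2, so d_o2 = +8.330 cm.
Lens 2: 1/d_i2 = 1/f₂ − 1/d_o2 = 1/(33.1) − 1/(8.330) = -0.08984, so d_i2 = -11.1 cm.
The final image is virtual, 11.1 cm to the left of lens 2 (overall magnification ≈ -0.72).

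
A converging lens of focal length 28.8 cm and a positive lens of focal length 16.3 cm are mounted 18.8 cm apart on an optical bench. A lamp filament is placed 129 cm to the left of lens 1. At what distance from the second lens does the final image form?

8.62 cm

Lens 1: 1/d_i1 = 1/f₁ − 1/d_o1 = 1/(28.8) − 1/(129) = 0.02697, so d_i1 = 37.08 cm.
The intermediate image is 37.08 cm to the right of lens 1, which lies 18.28 cm to the right of lens 2 — a virtual object — so d_o2 = −18.28 cm.
Lens 2: 1/d_i2 = 1/f₂ − 1/d_o2 = 1/(16.3) − 1/(-18.28) = 0.1161, so d_i2 = 8.62 cm.
The final image is real, 8.62 cm to the right of lens 2 (overall magnification ≈ -0.14).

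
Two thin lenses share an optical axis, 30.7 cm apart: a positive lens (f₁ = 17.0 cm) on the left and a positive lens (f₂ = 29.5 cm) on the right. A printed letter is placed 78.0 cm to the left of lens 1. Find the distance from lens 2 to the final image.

Lens 1: 1/d_i1 = 1/f₁ − 1/d_o1 = 1/(17.0) − 1/(78.0) = 0.04600, so d_i1 = 21.74 cm.
The intermediate image is 21.74 cm to the right of lens 1, which is 30.7 − (21.74) = 8.960 cm to the left of lens 2, so d_o2 = +8.960 cm.
Lens 2: 1/d_i2 = 1/f₂ − 1/d_o2 = 1/(29.5) − 1/(8.960) = -0.07771, so d_i2 = -12.9 cm.
The final image is virtual, 12.9 cm to the left of lens 2 (overall magnification ≈ -0.40).

12.9 cm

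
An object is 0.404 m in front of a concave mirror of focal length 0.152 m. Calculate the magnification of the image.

1/d_i = 1/f − 1/d_o = 1/(0.1520) − 1/(0.404) = 4.104, so d_i = 0.2437 m.
m = −d_i/d_o = −(0.2437)/(0.404) = -0.603.
The image is real, inverted and reduced, in front of the mirror.

m = -0.603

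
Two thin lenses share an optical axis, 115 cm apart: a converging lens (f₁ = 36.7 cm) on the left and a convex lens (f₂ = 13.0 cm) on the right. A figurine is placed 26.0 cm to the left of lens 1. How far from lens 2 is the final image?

13.9 cm

Lens 1: 1/d_i1 = 1/f₁ − 1/d_o1 = 1/(36.7) − 1/(26.0) = -0.01121, so d_i1 = -89.18 cm.
The intermediate image is 89.18 cm to the left of lens 1 (virtual), which is 115 − (-89.18) = 204.2 cm to the left of lens 2, so d_o2 = +204.2 cm.
Lens 2: 1/d_i2 = 1/f₂ − 1/d_o2 = 1/(13.0) − 1/(204.2) = 0.07203, so d_i2 = 13.9 cm.
The final image is real, 13.9 cm to the right of lens 2 (overall magnification ≈ -0.23).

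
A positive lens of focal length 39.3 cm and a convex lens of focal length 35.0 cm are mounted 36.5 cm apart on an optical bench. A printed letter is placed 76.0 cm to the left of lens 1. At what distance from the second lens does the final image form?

Lens 1: 1/d_i1 = 1/f₁ − 1/d_o1 = 1/(39.3) − 1/(76.0) = 0.01229, so d_i1 = 81.38 cm.
The intermediate image is 81.38 cm to the right of lens 1, which lies 44.88 cm to the right of lens 2 — a virtual object — so d_o2 = −44.88 cm.
Lens 2: 1/d_i2 = 1/f₂ − 1/d_o2 = 1/(35.0) − 1/(-44.88) = 0.05085, so d_i2 = 19.7 cm.
The final image is real, 19.7 cm to the right of lens 2 (overall magnification ≈ -0.47).

19.7 cm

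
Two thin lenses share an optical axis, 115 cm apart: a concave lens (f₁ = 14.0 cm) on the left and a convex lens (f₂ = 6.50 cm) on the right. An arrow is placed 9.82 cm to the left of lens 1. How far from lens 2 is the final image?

Lens 1 is diverging, so f₁ = −14.0 cm.
Lens 1: 1/d_i1 = 1/f₁ − 1/d_o1 = 1/(-14.0) − 1/(9.82) = -0.1733, so d_i1 = -5.772 cm.
The intermediate image is 5.772 cm to the left of lens 1 (virtual), which is 115 − (-5.772) = 120.8 cm to the left of lens 2, so d_o2 = +120.8 cm.
Lens 2: 1/d_i2 = 1/f₂ − 1/d_o2 = 1/(6.50) − 1/(120.8) = 0.1456, so d_i2 = 6.87 cm.
The final image is real, 6.87 cm to the right of lens 2 (overall magnification ≈ -0.033).

6.87 cm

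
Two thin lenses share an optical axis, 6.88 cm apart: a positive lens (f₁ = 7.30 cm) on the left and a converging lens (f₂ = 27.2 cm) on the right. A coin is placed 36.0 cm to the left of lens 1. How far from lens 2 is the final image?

2.10 cm

Lens 1: 1/d_i1 = 1/f₁ − 1/d_o1 = 1/(7.30) − 1/(36.0) = 0.1092, so d_i1 = 9.157 cm.
The intermediate image is 9.157 cm to the right of lens 1, which lies 2.277 cm to the right of lens 2 — a virtual object — so d_o2 = −2.277 cm.
Lens 2: 1/d_i2 = 1/f₂ − 1/d_o2 = 1/(27.2) − 1/(-2.277) = 0.4759, so d_i2 = 2.10 cm.
The final image is real, 2.10 cm to the right of lens 2 (overall magnification ≈ -0.23).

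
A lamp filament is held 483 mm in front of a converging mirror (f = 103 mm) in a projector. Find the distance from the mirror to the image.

131 mm

Mirror equation: 1/v = 1/f − 1/u = 1/(103.0) − 1/(483) = 0.009709 − 0.002070 = 0.007638, so v = 131 mm.
The image is real, inverted and reduced, in front of the mirror.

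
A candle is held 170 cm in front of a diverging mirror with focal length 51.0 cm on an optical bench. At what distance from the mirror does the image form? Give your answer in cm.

39.2 cm

For a diverging mirror, f = -51.0 cm.
Mirror equation: 1/s_i = 1/f − 1/s_o = 1/(-51.00) − 1/(170) = -0.01961 − 0.005882 = -0.02549, so s_i = -39.2 cm.
The image is virtual, upright and reduced, behind the mirror.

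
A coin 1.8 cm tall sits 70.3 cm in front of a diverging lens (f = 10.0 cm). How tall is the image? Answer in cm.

0.224 cm

For a diverging lens, f = -10.0 cm.
1/d_i = 1/f − 1/d_o = 1/(-10.00) − 1/(70.3) = -0.1142, so d_i = -8.755 cm.
m = −d_i/d_o = +0.1245.
|h_i| = |m|·h_o = 0.1245 × 1.8 = 0.224 cm. The image is virtual, upright and reduced, on the same side as the object.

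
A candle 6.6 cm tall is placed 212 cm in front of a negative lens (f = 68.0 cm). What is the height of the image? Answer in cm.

1.60 cm

For a negative lens, f = -68.0 cm.
1/d_i = 1/f − 1/d_o = 1/(-68.00) − 1/(212) = -0.01942, so d_i = -51.49 cm.
m = −d_i/d_o = +0.2429.
|h_i| = |m|·h_o = 0.2429 × 6.6 = 1.60 cm. The image is virtual, upright and reduced, on the same side as the object.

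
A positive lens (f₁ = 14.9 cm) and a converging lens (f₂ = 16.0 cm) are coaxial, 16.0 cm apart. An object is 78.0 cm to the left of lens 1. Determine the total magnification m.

m = -0.205

Lens 1: 1/d_i1 = 1/(14.9) − 1/(78.0) = 0.05429, so d_i1 = 18.42 cm; m₁ = −d_i1/d_o1 = -0.2362.
d_o2 = 16.0 − (18.42) = -2.420 cm (virtual object).
Lens 2: 1/d_i2 = 1/(16.0) − 1/(-2.420) = 0.4757, so d_i2 = 2.102 cm; m₂ = −d_i2/d_o2 = +0.8686.
m = m₁·m₂ = (-0.2362)(+0.8686) = -0.205.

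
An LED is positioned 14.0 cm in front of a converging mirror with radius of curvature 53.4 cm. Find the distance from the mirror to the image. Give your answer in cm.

29.4 cm

f = R/2 = 53.4/2 = 26.70 cm.
Mirror equation: 1/v = 1/f − 1/u = 1/(26.70) − 1/(14.0) = 0.03745 − 0.07143 = -0.03398, so v = -29.4 cm.
The image is virtual, upright and enlarged, behind the mirror.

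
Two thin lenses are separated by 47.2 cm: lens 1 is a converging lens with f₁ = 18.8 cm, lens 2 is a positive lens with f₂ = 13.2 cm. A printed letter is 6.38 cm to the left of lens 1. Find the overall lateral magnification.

Lens 1: 1/d_i1 = 1/(18.8) − 1/(6.38) = -0.1035, so d_i1 = -9.657 cm; m₁ = −d_i1/d_o1 = +1.514.
d_o2 = 47.2 − (-9.657) = 56.86 cm.
Lens 2: 1/d_i2 = 1/(13.2) − 1/(56.86) = 0.05817, so d_i2 = 17.19 cm; m₂ = −d_i2/d_o2 = -0.3023.
m = m₁·m₂ = (+1.514)(-0.3023) = -0.458.

m = -0.458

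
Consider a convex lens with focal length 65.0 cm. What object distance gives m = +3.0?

m = −d_i/d_o ⇒ d_i = −m·d_o.
1/f = 1/d_o + 1/d_i = 1/d_o − 1/(m·d_o) = (1 − 1/m)/d_o, so d_o = f(1 − 1/m) = (65.00)(1 − 1/(+3.0)) = 43.3 cm.

43.3 cm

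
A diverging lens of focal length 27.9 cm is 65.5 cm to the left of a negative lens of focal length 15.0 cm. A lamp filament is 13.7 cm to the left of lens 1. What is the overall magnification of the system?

f₁ = −27.9 cm (diverging).
Lens 1: 1/d_i1 = 1/(-27.9) − 1/(13.7) = -0.1088, so d_i1 = -9.188 cm; m₁ = −d_i1/d_o1 = +0.6707.
d_o2 = 65.5 − (-9.188) = 74.69 cm.
f₂ = −15.0 cm (diverging).
Lens 2: 1/d_i2 = 1/(-15.0) − 1/(74.69) = -0.08006, so d_i2 = -12.49 cm; m₂ = −d_i2/d_o2 = +0.1672.
m = m₁·m₂ = (+0.6707)(+0.1672) = +0.112.

m = +0.112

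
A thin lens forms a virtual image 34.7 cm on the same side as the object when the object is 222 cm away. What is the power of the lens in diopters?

Virtual image ⇒ d_i = −34.7 cm.
1/f = 1/d_o + 1/d_i = 1/(222) + 1/(-34.7) = -0.02431 cm⁻¹.
f = -41.13 cm = -0.4113 m, so P = 1/f = -2.43 D.

P = -2.43 D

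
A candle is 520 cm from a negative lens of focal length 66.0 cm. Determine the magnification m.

For a negative lens, f = -66.0 cm.
1/d_i = 1/f − 1/d_o = 1/(-66.00) − 1/(520) = -0.01707, so d_i = -58.57 cm.
m = −d_i/d_o = −(-58.57)/(520) = +0.113.
The image is virtual, upright and reduced, on the same side as the object.

m = +0.113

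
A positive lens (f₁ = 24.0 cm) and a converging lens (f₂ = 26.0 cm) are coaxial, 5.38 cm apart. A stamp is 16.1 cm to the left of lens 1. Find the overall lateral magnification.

Lens 1: 1/d_i1 = 1/(24.0) − 1/(16.1) = -0.02045, so d_i1 = -48.91 cm; m₁ = −d_i1/d_o1 = +3.038.
d_o2 = 5.38 − (-48.91) = 54.29 cm.
Lens 2: 1/d_i2 = 1/(26.0) − 1/(54.29) = 0.02004, so d_i2 = 49.90 cm; m₂ = −d_i2/d_o2 = -0.9191.
m = m₁·m₂ = (+3.038)(-0.9191) = -2.79.

m = -2.79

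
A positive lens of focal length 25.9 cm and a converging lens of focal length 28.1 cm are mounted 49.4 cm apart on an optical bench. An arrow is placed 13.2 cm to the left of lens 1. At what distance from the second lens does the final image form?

44.5 cm

Lens 1: 1/d_i1 = 1/f₁ − 1/d_o1 = 1/(25.9) − 1/(13.2) = -0.03715, so d_i1 = -26.92 cm.
The intermediate image is 26.92 cm to the left of lens 1 (virtual), which is 49.4 − (-26.92) = 76.32 cm to the left of lens 2, so d_o2 = +76.32 cm.
Lens 2: 1/d_i2 = 1/f₂ − 1/d_o2 = 1/(28.1) − 1/(76.32) = 0.02248, so d_i2 = 44.5 cm.
The final image is real, 44.5 cm to the right of lens 2 (overall magnification ≈ -1.2).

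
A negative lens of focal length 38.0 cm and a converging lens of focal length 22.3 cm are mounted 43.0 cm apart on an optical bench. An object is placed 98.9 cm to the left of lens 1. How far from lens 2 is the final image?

Lens 1 is diverging, so f₁ = −38.0 cm.
Lens 1: 1/d_i1 = 1/f₁ − 1/d_o1 = 1/(-38.0) − 1/(98.9) = -0.03643, so d_i1 = -27.45 cm.
The intermediate image is 27.45 cm to the left of lens 1 (virtual), which is 43.0 − (-27.45) = 70.45 cm to the left of lens 2, so d_o2 = +70.45 cm.
Lens 2: 1/d_i2 = 1/f₂ − 1/d_o2 = 1/(22.3) − 1/(70.45) = 0.03065, so d_i2 = 32.6 cm.
The final image is real, 32.6 cm to the right of lens 2 (overall magnification ≈ -0.13).

32.6 cm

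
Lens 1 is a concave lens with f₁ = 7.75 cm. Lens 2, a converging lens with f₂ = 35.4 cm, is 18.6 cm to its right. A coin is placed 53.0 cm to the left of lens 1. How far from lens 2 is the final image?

Lens 1 is diverging, so f₁ = −7.75 cm.
Lens 1: 1/d_i1 = 1/f₁ − 1/d_o1 = 1/(-7.75) − 1/(53.0) = -0.1479, so d_i1 = -6.761 cm.
The intermediate image is 6.761 cm to the left of lens 1 (virtual), which is 18.6 − (-6.761) = 25.36 cm to the left of lens 2, so d_o2 = +25.36 cm.
Lens 2: 1/d_i2 = 1/f₂ − 1/d_o2 = 1/(35.4) − 1/(25.36) = -0.01118, so d_i2 = -89.4 cm.
The final image is virtual, 89.4 cm to the left of lens 2 (overall magnification ≈ 0.45).

89.4 cm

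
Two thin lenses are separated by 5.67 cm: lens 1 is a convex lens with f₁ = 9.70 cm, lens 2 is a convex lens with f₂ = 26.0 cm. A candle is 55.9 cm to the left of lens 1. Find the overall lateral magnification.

m = -0.170

Lens 1: 1/d_i1 = 1/(9.70) − 1/(55.9) = 0.08520, so d_i1 = 11.74 cm; m₁ = −d_i1/d_o1 = -0.2100.
d_o2 = 5.67 − (11.74) = -6.070 cm (virtual object).
Lens 2: 1/d_i2 = 1/(26.0) − 1/(-6.070) = 0.2032, so d_i2 = 4.921 cm; m₂ = −d_i2/d_o2 = +0.8107.
m = m₁·m₂ = (-0.2100)(+0.8107) = -0.170.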